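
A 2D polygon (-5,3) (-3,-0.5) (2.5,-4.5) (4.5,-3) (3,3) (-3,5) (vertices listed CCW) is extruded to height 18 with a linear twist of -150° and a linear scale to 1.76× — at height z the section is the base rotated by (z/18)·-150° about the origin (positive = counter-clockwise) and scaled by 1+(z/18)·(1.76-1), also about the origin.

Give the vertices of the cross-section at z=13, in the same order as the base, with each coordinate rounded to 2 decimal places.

Cross-section at z=13: (6.85,5.89) (0.73,4.65) (-7.83,-1.48) (-6.60,-5.15) (2.95,-5.87) (8.81,1.97)

t = z/height = 13/18 = 0.722222
s = 1 + (scale-1)·z/height = 1 + (1.76-1)·13/18 = 1.548889
θ = twist·z/height = -150°·13/18 = -108.3333° = -1.890773 rad
cos θ = -0.314545, sin θ = -0.949243 (intermediates below are computed at full precision and shown rounded to 5 d.p.)
v1: (-5,3) → rotate → (4.42045,3.80258) → ×s → (6.84679,5.88977) → (6.85,5.89)
v2: (-3,-0.5) → rotate → (0.46901,3.00500) → ×s → (0.72645,4.65441) → (0.73,4.65)
v3: (2.5,-4.5) → rotate → (-5.05795,-0.95766) → ×s → (-7.83421,-1.48330) → (-7.83,-1.48)
v4: (4.5,-3) → rotate → (-4.26318,-3.32796) → ×s → (-6.60319,-5.15464) → (-6.60,-5.15)
v5: (3,3) → rotate → (1.90409,-3.79136) → ×s → (2.94923,-5.87240) → (2.95,-5.87)
v6: (-3,5) → rotate → (5.68985,1.27500) → ×s → (8.81294,1.97484) → (8.81,1.97)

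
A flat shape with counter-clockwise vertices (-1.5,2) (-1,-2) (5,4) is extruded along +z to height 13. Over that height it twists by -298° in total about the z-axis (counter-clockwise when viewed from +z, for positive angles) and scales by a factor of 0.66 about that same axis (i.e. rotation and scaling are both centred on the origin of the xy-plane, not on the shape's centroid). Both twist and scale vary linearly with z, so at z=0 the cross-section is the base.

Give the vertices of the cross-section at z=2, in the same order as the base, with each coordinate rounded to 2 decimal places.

Cross-section at z=2: (0.37,2.34) (-2.02,-0.64) (6.02,-0.76)

t = z/height = 2/13 = 0.153846
s = 1 + (scale-1)·z/height = 1 + (0.66-1)·2/13 = 0.947692
θ = twist·z/height = -298°·2/13 = -45.8462° = -0.800166 rad
cos θ = 0.696587, sin θ = -0.717472 (intermediates below are computed at full precision and shown rounded to 5 d.p.)
v1: (-1.5,2) → rotate → (0.39006,2.46938) → ×s → (0.36966,2.34021) → (0.37,2.34)
v2: (-1,-2) → rotate → (-2.13153,-0.67570) → ×s → (-2.02004,-0.64036) → (-2.02,-0.64)
v3: (5,4) → rotate → (6.35282,-0.80101) → ×s → (6.02052,-0.75911) → (6.02,-0.76)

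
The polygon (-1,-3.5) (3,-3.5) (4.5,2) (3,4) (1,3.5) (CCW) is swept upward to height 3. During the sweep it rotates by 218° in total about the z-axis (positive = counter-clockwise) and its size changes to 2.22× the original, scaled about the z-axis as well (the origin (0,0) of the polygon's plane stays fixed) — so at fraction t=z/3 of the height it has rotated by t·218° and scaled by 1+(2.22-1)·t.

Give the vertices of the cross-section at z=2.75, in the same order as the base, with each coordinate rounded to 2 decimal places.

Cross-section at z=2.75: (-0.52,7.69) (-8.49,4.82) (-7.53,-7.22) (-3.10,-10.13) (0.52,-7.69)

t = z/height = 2.75/3 = 0.916667
s = 1 + (scale-1)·z/height = 1 + (2.22-1)·2.75/3 = 2.118333
θ = twist·z/height = 218°·2.75/3 = 199.8333° = 3.487750 rad
cos θ = -0.940684, sin θ = -0.339285 (intermediates below are computed at full precision and shown rounded to 5 d.p.)
v1: (-1,-3.5) → rotate → (-0.24681,3.63168) → ×s → (-0.52284,7.69310) → (-0.52,7.69)
v2: (3,-3.5) → rotate → (-4.00955,2.27454) → ×s → (-8.49356,4.81823) → (-8.49,4.82)
v3: (4.5,2) → rotate → (-3.55451,-3.40815) → ×s → (-7.52963,-7.21960) → (-7.53,-7.22)
v4: (3,4) → rotate → (-1.46491,-4.78059) → ×s → (-3.10317,-10.12688) → (-3.10,-10.13)
v5: (1,3.5) → rotate → (0.24681,-3.63168) → ×s → (0.52284,-7.69310) → (0.52,-7.69)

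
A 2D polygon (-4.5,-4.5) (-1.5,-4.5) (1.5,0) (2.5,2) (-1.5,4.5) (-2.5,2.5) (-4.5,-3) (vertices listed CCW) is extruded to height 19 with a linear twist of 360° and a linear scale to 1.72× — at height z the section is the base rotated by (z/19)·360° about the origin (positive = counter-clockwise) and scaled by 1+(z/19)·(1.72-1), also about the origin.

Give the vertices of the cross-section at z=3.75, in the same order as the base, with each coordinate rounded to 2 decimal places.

Cross-section at z=3.75: (3.19,-6.53) (4.30,-3.29) (0.56,1.62) (-1.23,3.44) (-5.42,0.05) (-3.63,-1.77) (1.57,-5.97)

t = z/height = 3.75/19 = 0.197368
s = 1 + (scale-1)·z/height = 1 + (1.72-1)·3.75/19 = 1.142105
θ = twist·z/height = 360°·3.75/19 = 71.0526° = 1.240102 rad
cos θ = 0.324699, sin θ = 0.945817 (intermediates below are computed at full precision and shown rounded to 5 d.p.)
v1: (-4.5,-4.5) → rotate → (2.79503,-5.71733) → ×s → (3.19222,-6.52979) → (3.19,-6.53)
v2: (-1.5,-4.5) → rotate → (3.76913,-2.87987) → ×s → (4.30474,-3.28912) → (4.30,-3.29)
v3: (1.5,0) → rotate → (0.48705,1.41873) → ×s → (0.55626,1.62033) → (0.56,1.62)
v4: (2.5,2) → rotate → (-1.07989,3.01394) → ×s → (-1.23334,3.44224) → (-1.23,3.44)
v5: (-1.5,4.5) → rotate → (-4.74323,0.04242) → ×s → (-5.41726,0.04845) → (-5.42,0.05)
v6: (-2.5,2.5) → rotate → (-3.17629,-1.55279) → ×s → (-3.62766,-1.77345) → (-3.63,-1.77)
v7: (-4.5,-3) → rotate → (1.37630,-5.23028) → ×s → (1.57188,-5.97353) → (1.57,-5.97)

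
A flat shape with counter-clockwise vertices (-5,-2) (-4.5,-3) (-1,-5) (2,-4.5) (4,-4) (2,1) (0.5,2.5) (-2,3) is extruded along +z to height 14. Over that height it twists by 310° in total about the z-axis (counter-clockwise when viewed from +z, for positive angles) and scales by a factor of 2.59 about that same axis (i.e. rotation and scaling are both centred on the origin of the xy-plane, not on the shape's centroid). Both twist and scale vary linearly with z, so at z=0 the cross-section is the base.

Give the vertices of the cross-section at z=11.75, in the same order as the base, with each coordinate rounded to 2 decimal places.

t = z/height = 11.75/14 = 0.839286
s = 1 + (scale-1)·z/height = 1 + (2.59-1)·11.75/14 = 2.334464
θ = twist·z/height = 310°·11.75/14 = 260.1786° = 4.540973 rad
cos θ = -0.170578, sin θ = -0.985344 (intermediates below are computed at full precision and shown rounded to 5 d.p.)
v1: (-5,-2) → rotate → (-1.11780,5.26788) → ×s → (-2.60946,12.29767) → (-2.61,12.30)
v2: (-4.5,-3) → rotate → (-2.18843,4.94578) → ×s → (-5.10881,11.54575) → (-5.11,11.55)
v3: (-1,-5) → rotate → (-4.75614,1.83823) → ×s → (-11.10305,4.29129) → (-11.10,4.29)
v4: (2,-4.5) → rotate → (-4.77520,-1.20309) → ×s → (-11.14755,-2.80856) → (-11.15,-2.81)
v5: (4,-4) → rotate → (-4.62369,-3.25906) → ×s → (-10.79384,-7.60817) → (-10.79,-7.61)
v6: (2,1) → rotate → (0.64419,-2.14127) → ×s → (1.50383,-4.99871) → (1.50,-5.00)
v7: (0.5,2.5) → rotate → (2.37807,-0.91912) → ×s → (5.55152,-2.14565) → (5.55,-2.15)
v8: (-2,3) → rotate → (3.29719,1.45895) → ×s → (7.69717,3.40588) → (7.70,3.41)

Cross-section at z=11.75: (-2.61,12.30) (-5.11,11.55) (-11.10,4.29) (-11.15,-2.81) (-10.79,-7.61) (1.50,-5.00) (5.55,-2.15) (7.70,3.41)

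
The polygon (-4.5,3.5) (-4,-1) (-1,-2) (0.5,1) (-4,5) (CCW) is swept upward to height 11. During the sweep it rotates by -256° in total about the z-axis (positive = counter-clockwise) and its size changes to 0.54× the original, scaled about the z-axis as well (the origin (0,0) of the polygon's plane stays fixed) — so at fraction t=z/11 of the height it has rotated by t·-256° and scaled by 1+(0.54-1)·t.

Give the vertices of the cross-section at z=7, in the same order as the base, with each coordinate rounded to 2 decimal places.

Cross-section at z=7: (3.77,-1.43) (2.50,1.51) (0.26,1.56) (-0.13,-0.78) (3.74,-2.55)

t = z/height = 7/11 = 0.636364
s = 1 + (scale-1)·z/height = 1 + (0.54-1)·7/11 = 0.707273
θ = twist·z/height = -256°·7/11 = -162.9091° = -2.843300 rad
cos θ = -0.955840, sin θ = -0.293889 (intermediates below are computed at full precision and shown rounded to 5 d.p.)
v1: (-4.5,3.5) → rotate → (5.32989,-2.02294) → ×s → (3.76968,-1.43077) → (3.77,-1.43)
v2: (-4,-1) → rotate → (3.52947,2.13139) → ×s → (2.49630,1.50748) → (2.50,1.51)
v3: (-1,-2) → rotate → (0.36806,2.20557) → ×s → (0.26032,1.55994) → (0.26,1.56)
v4: (0.5,1) → rotate → (-0.18403,-1.10278) → ×s → (-0.13016,-0.77997) → (-0.13,-0.78)
v5: (-4,5) → rotate → (5.29280,-3.60364) → ×s → (3.74345,-2.54876) → (3.74,-2.55)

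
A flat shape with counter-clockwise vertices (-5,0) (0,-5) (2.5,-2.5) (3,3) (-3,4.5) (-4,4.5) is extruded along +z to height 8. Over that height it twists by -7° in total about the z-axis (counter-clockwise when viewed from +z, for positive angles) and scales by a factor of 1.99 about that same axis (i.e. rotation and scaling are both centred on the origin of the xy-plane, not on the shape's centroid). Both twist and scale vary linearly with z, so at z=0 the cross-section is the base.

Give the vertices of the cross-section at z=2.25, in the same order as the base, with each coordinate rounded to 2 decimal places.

Cross-section at z=2.25: (-6.39,0.22) (-0.22,-6.39) (3.08,-3.30) (3.96,3.70) (-3.64,5.88) (-4.91,5.93)

t = z/height = 2.25/8 = 0.28125
s = 1 + (scale-1)·z/height = 1 + (1.99-1)·2.25/8 = 1.278438
θ = twist·z/height = -7°·2.25/8 = -1.9688° = -0.034361 rad
cos θ = 0.999410, sin θ = -0.034354 (intermediates below are computed at full precision and shown rounded to 5 d.p.)
v1: (-5,0) → rotate → (-4.99705,0.17177) → ×s → (-6.38841,0.21960) → (-6.39,0.22)
v2: (0,-5) → rotate → (-0.17177,-4.99705) → ×s → (-0.21960,-6.38841) → (-0.22,-6.39)
v3: (2.5,-2.5) → rotate → (2.41264,-2.58441) → ×s → (3.08441,-3.30401) → (3.08,-3.30)
v4: (3,3) → rotate → (3.10129,2.89517) → ×s → (3.96481,3.70129) → (3.96,3.70)
v5: (-3,4.5) → rotate → (-2.84363,4.60041) → ×s → (-3.63541,5.88133) → (-3.64,5.88)
v6: (-4,4.5) → rotate → (-3.84304,4.63476) → ×s → (-4.91309,5.92525) → (-4.91,5.93)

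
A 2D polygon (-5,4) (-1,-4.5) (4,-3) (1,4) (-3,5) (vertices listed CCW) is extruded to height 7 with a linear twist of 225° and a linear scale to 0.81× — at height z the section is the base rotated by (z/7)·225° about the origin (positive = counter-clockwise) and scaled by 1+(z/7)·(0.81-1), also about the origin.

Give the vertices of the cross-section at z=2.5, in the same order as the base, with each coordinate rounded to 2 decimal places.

t = z/height = 2.5/7 = 0.357143
s = 1 + (scale-1)·z/height = 1 + (0.81-1)·2.5/7 = 0.932143
θ = twist·z/height = 225°·2.5/7 = 80.3571° = 1.402497 rad
cos θ = 0.167506, sin θ = 0.985871 (intermediates below are computed at full precision and shown rounded to 5 d.p.)
v1: (-5,4) → rotate → (-4.78102,-4.25933) → ×s → (-4.45659,-3.97030) → (-4.46,-3.97)
v2: (-1,-4.5) → rotate → (4.26891,-1.73965) → ×s → (3.97924,-1.62160) → (3.98,-1.62)
v3: (4,-3) → rotate → (3.62764,3.44097) → ×s → (3.38148,3.20747) → (3.38,3.21)
v4: (1,4) → rotate → (-3.77598,1.65590) → ×s → (-3.51975,1.54353) → (-3.52,1.54)
v5: (-3,5) → rotate → (-5.43187,-2.12008) → ×s → (-5.06328,-1.97622) → (-5.06,-1.98)

Cross-section at z=2.5: (-4.46,-3.97) (3.98,-1.62) (3.38,3.21) (-3.52,1.54) (-5.06,-1.98)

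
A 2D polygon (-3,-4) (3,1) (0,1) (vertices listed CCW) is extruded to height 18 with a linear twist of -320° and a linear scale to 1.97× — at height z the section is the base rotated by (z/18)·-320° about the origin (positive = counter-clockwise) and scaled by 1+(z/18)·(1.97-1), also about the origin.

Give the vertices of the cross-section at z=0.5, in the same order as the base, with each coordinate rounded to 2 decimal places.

t = z/height = 0.5/18 = 0.0277778
s = 1 + (scale-1)·z/height = 1 + (1.97-1)·0.5/18 = 1.026944
θ = twist·z/height = -320°·0.5/18 = -8.8889° = -0.155140 rad
cos θ = 0.987990, sin θ = -0.154519 (intermediates below are computed at full precision and shown rounded to 5 d.p.)
v1: (-3,-4) → rotate → (-3.58204,-3.48840) → ×s → (-3.67856,-3.58240) → (-3.68,-3.58)
v2: (3,1) → rotate → (3.11849,0.52443) → ×s → (3.20251,0.53856) → (3.20,0.54)
v3: (0,1) → rotate → (0.15452,0.98799) → ×s → (0.15868,1.01461) → (0.16,1.01)

Cross-section at z=0.5: (-3.68,-3.58) (3.20,0.54) (0.16,1.01)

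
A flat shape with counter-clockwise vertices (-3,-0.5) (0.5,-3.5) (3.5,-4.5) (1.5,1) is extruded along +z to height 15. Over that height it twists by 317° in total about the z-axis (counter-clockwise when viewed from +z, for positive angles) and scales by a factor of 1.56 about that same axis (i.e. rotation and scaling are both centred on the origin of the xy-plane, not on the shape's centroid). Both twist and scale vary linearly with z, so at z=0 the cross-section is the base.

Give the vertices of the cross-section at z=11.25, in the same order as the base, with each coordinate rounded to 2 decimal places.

Cross-section at z=11.25: (1.67,3.98) (-4.58,2.05) (-8.06,-0.79) (0.06,-2.56)

t = z/height = 11.25/15 = 0.75
s = 1 + (scale-1)·z/height = 1 + (1.56-1)·11.25/15 = 1.420000
θ = twist·z/height = 317°·11.25/15 = 237.7500° = 4.149520 rad
cos θ = -0.533615, sin θ = -0.845728 (intermediates below are computed at full precision and shown rounded to 5 d.p.)
v1: (-3,-0.5) → rotate → (1.17798,2.80399) → ×s → (1.67273,3.98167) → (1.67,3.98)
v2: (0.5,-3.5) → rotate → (-3.22685,1.44479) → ×s → (-4.58213,2.05160) → (-4.58,2.05)
v3: (3.5,-4.5) → rotate → (-5.67343,-0.55878) → ×s → (-8.05626,-0.79347) → (-8.06,-0.79)
v4: (1.5,1) → rotate → (0.04531,-1.80221) → ×s → (0.06433,-2.55913) → (0.06,-2.56)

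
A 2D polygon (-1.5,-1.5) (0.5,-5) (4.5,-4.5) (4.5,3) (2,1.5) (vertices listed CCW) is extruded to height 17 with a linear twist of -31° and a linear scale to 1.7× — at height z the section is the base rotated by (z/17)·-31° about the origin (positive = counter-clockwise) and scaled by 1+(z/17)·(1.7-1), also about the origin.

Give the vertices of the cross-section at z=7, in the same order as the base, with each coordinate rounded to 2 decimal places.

Cross-section at z=7: (-2.31,-1.46) (-0.79,-6.42) (4.37,-6.93) (6.51,2.49) (2.94,1.32)

t = z/height = 7/17 = 0.411765
s = 1 + (scale-1)·z/height = 1 + (1.7-1)·7/17 = 1.288235
θ = twist·z/height = -31°·7/17 = -12.7647° = -0.222786 rad
cos θ = 0.975286, sin θ = -0.220948 (intermediates below are computed at full precision and shown rounded to 5 d.p.)
v1: (-1.5,-1.5) → rotate → (-1.79435,-1.13151) → ×s → (-2.31155,-1.45765) → (-2.31,-1.46)
v2: (0.5,-5) → rotate → (-0.61710,-4.98690) → ×s → (-0.79496,-6.42430) → (-0.79,-6.42)
v3: (4.5,-4.5) → rotate → (3.39452,-5.38305) → ×s → (4.37294,-6.93464) → (4.37,-6.93)
v4: (4.5,3) → rotate → (5.05163,1.93159) → ×s → (6.50769,2.48834) → (6.51,2.49)
v5: (2,1.5) → rotate → (2.28199,1.02103) → ×s → (2.93974,1.31533) → (2.94,1.32)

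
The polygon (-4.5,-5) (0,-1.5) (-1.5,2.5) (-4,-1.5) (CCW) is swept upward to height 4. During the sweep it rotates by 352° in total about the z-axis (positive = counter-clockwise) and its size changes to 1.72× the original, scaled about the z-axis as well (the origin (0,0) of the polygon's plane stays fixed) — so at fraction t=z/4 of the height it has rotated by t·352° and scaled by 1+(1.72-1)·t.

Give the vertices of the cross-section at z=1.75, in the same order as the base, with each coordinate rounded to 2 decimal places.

Cross-section at z=1.75: (8.20,3.32) (0.86,1.77) (0.33,-3.82) (5.59,-0.53)

t = z/height = 1.75/4 = 0.4375
s = 1 + (scale-1)·z/height = 1 + (1.72-1)·1.75/4 = 1.315000
θ = twist·z/height = 352°·1.75/4 = 154.0000° = 2.687807 rad
cos θ = -0.898794, sin θ = 0.438371 (intermediates below are computed at full precision and shown rounded to 5 d.p.)
v1: (-4.5,-5) → rotate → (6.23643,2.52130) → ×s → (8.20090,3.31551) → (8.20,3.32)
v2: (0,-1.5) → rotate → (0.65756,1.34819) → ×s → (0.86469,1.77287) → (0.86,1.77)
v3: (-1.5,2.5) → rotate → (0.25226,-2.90454) → ×s → (0.33173,-3.81947) → (0.33,-3.82)
v4: (-4,-1.5) → rotate → (4.25273,-0.40529) → ×s → (5.59234,-0.53296) → (5.59,-0.53)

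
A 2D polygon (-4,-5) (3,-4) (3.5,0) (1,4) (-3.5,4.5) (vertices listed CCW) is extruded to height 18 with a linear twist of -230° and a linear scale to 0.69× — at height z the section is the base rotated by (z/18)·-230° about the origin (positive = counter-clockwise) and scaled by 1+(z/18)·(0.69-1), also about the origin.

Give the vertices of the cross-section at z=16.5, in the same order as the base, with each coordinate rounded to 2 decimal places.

Cross-section at z=16.5: (4.29,1.61) (-0.38,3.56) (-2.15,1.28) (-2.08,-2.09) (0.50,-4.05)

t = z/height = 16.5/18 = 0.916667
s = 1 + (scale-1)·z/height = 1 + (0.69-1)·16.5/18 = 0.715833
θ = twist·z/height = -230°·16.5/18 = -210.8333° = -3.679736 rad
cos θ = -0.858662, sin θ = 0.512543 (intermediates below are computed at full precision and shown rounded to 5 d.p.)
v1: (-4,-5) → rotate → (5.99736,2.24314) → ×s → (4.29311,1.60571) → (4.29,1.61)
v2: (3,-4) → rotate → (-0.52582,4.97227) → ×s → (-0.37640,3.55932) → (-0.38,3.56)
v3: (3.5,0) → rotate → (-3.00532,1.79390) → ×s → (-2.15131,1.28413) → (-2.15,1.28)
v4: (1,4) → rotate → (-2.90883,-2.92210) → ×s → (-2.08224,-2.09174) → (-2.08,-2.09)
v5: (-3.5,4.5) → rotate → (0.69888,-5.65788) → ×s → (0.50028,-4.05010) → (0.50,-4.05)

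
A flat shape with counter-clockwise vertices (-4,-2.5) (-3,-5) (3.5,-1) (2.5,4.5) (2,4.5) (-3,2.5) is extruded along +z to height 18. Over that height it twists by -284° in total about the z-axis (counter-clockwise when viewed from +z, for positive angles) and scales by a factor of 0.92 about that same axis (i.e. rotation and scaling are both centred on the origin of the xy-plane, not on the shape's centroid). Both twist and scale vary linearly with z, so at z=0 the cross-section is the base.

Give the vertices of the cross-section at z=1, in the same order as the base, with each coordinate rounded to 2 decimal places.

Cross-section at z=1: (-4.51,-1.31) (-4.23,-3.98) (3.08,-1.91) (3.61,3.63) (3.13,3.77) (-2.20,3.21)

t = z/height = 1/18 = 0.0555556
s = 1 + (scale-1)·z/height = 1 + (0.92-1)·1/18 = 0.995556
θ = twist·z/height = -284°·1/18 = -15.7778° = -0.275374 rad
cos θ = 0.962324, sin θ = -0.271907 (intermediates below are computed at full precision and shown rounded to 5 d.p.)
v1: (-4,-2.5) → rotate → (-4.52906,-1.31818) → ×s → (-4.50893,-1.31232) → (-4.51,-1.31)
v2: (-3,-5) → rotate → (-4.24651,-3.99590) → ×s → (-4.22763,-3.97814) → (-4.23,-3.98)
v3: (3.5,-1) → rotate → (3.09623,-1.91400) → ×s → (3.08246,-1.90549) → (3.08,-1.91)
v4: (2.5,4.5) → rotate → (3.62939,3.65069) → ×s → (3.61326,3.63446) → (3.61,3.63)
v5: (2,4.5) → rotate → (3.14823,3.78664) → ×s → (3.13424,3.76981) → (3.13,3.77)
v6: (-3,2.5) → rotate → (-2.20720,3.22153) → ×s → (-2.19739,3.20721) → (-2.20,3.21)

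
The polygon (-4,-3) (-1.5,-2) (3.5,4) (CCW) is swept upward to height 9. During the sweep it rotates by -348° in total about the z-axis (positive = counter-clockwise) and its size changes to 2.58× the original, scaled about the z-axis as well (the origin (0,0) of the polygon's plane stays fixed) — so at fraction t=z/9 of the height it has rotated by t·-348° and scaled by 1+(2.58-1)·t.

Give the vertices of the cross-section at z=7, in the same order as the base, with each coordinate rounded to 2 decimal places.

t = z/height = 7/9 = 0.777778
s = 1 + (scale-1)·z/height = 1 + (2.58-1)·7/9 = 2.228889
θ = twist·z/height = -348°·7/9 = -270.6667° = -4.724025 rad
cos θ = 0.011635, sin θ = 0.999932 (intermediates below are computed at full precision and shown rounded to 5 d.p.)
v1: (-4,-3) → rotate → (2.95326,-4.03464) → ×s → (6.58248,-8.99275) → (6.58,-8.99)
v2: (-1.5,-2) → rotate → (1.98241,-1.52317) → ×s → (4.41858,-3.39497) → (4.42,-3.39)
v3: (3.5,4) → rotate → (-3.95901,3.54630) → ×s → (-8.82418,7.90432) → (-8.82,7.90)

Cross-section at z=7: (6.58,-8.99) (4.42,-3.39) (-8.82,7.90)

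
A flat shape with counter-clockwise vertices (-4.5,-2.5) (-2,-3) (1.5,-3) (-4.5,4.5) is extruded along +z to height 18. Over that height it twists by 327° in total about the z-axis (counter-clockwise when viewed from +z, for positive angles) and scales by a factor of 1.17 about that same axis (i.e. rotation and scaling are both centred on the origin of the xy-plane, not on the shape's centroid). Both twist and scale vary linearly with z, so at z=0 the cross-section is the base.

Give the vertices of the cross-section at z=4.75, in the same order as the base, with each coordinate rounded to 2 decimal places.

Cross-section at z=4.75: (2.30,-4.86) (2.99,-2.29) (3.23,1.36) (-5.00,-4.39)

t = z/height = 4.75/18 = 0.263889
s = 1 + (scale-1)·z/height = 1 + (1.17-1)·4.75/18 = 1.044861
θ = twist·z/height = 327°·4.75/18 = 86.2917° = 1.506074 rad
cos θ = 0.064677, sin θ = 0.997906 (intermediates below are computed at full precision and shown rounded to 5 d.p.)
v1: (-4.5,-2.5) → rotate → (2.20372,-4.65227) → ×s → (2.30258,-4.86098) → (2.30,-4.86)
v2: (-2,-3) → rotate → (2.86436,-2.18984) → ×s → (2.99286,-2.28808) → (2.99,-2.29)
v3: (1.5,-3) → rotate → (3.09073,1.30283) → ×s → (3.22939,1.36127) → (3.23,1.36)
v4: (-4.5,4.5) → rotate → (-4.78163,-4.19953) → ×s → (-4.99614,-4.38793) → (-5.00,-4.39)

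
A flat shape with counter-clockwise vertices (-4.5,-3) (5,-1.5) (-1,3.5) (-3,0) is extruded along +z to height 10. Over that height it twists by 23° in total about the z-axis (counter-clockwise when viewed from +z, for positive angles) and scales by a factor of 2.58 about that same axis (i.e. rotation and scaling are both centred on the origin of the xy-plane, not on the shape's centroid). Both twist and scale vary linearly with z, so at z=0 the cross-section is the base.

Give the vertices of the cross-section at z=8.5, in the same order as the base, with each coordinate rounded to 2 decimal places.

t = z/height = 8.5/10 = 0.85
s = 1 + (scale-1)·z/height = 1 + (2.58-1)·8.5/10 = 2.343000
θ = twist·z/height = 23°·8.5/10 = 19.5500° = 0.341212 rad
cos θ = 0.942350, sin θ = 0.334629 (intermediates below are computed at full precision and shown rounded to 5 d.p.)
v1: (-4.5,-3) → rotate → (-3.23669,-4.33288) → ×s → (-7.58356,-10.15194) → (-7.58,-10.15)
v2: (5,-1.5) → rotate → (5.21369,0.25962) → ×s → (12.21568,0.60829) → (12.22,0.61)
v3: (-1,3.5) → rotate → (-2.11355,2.96360) → ×s → (-4.95205,6.94370) → (-4.95,6.94)
v4: (-3,0) → rotate → (-2.82705,-1.00389) → ×s → (-6.62378,-2.35211) → (-6.62,-2.35)

Cross-section at z=8.5: (-7.58,-10.15) (12.22,0.61) (-4.95,6.94) (-6.62,-2.35)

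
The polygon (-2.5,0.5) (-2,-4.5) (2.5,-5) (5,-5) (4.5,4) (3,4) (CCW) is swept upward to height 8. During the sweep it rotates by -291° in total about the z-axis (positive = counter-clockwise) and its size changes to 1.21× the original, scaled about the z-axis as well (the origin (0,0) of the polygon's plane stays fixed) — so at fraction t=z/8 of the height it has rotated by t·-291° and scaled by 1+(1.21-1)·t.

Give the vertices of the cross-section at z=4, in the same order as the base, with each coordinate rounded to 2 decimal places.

Cross-section at z=4: (2.59,1.11) (-1.00,5.35) (-5.41,2.99) (-7.68,1.42) (-1.59,-6.46) (-0.23,-5.52)

t = z/height = 4/8 = 0.5
s = 1 + (scale-1)·z/height = 1 + (1.21-1)·4/8 = 1.105000
θ = twist·z/height = -291°·4/8 = -145.5000° = -2.539454 rad
cos θ = -0.824126, sin θ = -0.566406 (intermediates below are computed at full precision and shown rounded to 5 d.p.)
v1: (-2.5,0.5) → rotate → (2.34352,1.00395) → ×s → (2.58959,1.10937) → (2.59,1.11)
v2: (-2,-4.5) → rotate → (-0.90058,4.84138) → ×s → (-0.99514,5.34973) → (-1.00,5.35)
v3: (2.5,-5) → rotate → (-4.89235,2.70462) → ×s → (-5.40604,2.98860) → (-5.41,2.99)
v4: (5,-5) → rotate → (-6.95266,1.28860) → ×s → (-7.68269,1.42390) → (-7.68,1.42)
v5: (4.5,4) → rotate → (-1.44294,-5.84533) → ×s → (-1.59445,-6.45909) → (-1.59,-6.46)
v6: (3,4) → rotate → (-0.20675,-4.99572) → ×s → (-0.22846,-5.52027) → (-0.23,-5.52)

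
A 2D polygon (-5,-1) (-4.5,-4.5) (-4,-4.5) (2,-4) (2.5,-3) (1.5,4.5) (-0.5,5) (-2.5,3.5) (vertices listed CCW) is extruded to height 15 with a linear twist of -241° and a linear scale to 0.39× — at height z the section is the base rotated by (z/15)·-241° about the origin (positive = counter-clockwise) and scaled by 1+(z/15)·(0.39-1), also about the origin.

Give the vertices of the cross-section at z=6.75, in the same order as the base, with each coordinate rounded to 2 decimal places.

Cross-section at z=6.75: (0.46,3.67) (-2.06,4.13) (-2.18,3.79) (-3.21,-0.46) (-2.64,-1.03) (2.75,-2.07) (3.56,-0.80) (2.98,0.92)

t = z/height = 6.75/15 = 0.45
s = 1 + (scale-1)·z/height = 1 + (0.39-1)·6.75/15 = 0.725500
θ = twist·z/height = -241°·6.75/15 = -108.4500° = -1.892810 rad
cos θ = -0.316477, sin θ = -0.948600 (intermediates below are computed at full precision and shown rounded to 5 d.p.)
v1: (-5,-1) → rotate → (0.63378,5.05948) → ×s → (0.45981,3.67065) → (0.46,3.67)
v2: (-4.5,-4.5) → rotate → (-2.84455,5.69285) → ×s → (-2.06372,4.13016) → (-2.06,4.13)
v3: (-4,-4.5) → rotate → (-3.00279,5.21855) → ×s → (-2.17853,3.78606) → (-2.18,3.79)
v4: (2,-4) → rotate → (-4.42735,-0.63129) → ×s → (-3.21205,-0.45800) → (-3.21,-0.46)
v5: (2.5,-3) → rotate → (-3.63699,-1.42207) → ×s → (-2.63864,-1.03171) → (-2.64,-1.03)
v6: (1.5,4.5) → rotate → (3.79399,-2.84705) → ×s → (2.75254,-2.06553) → (2.75,-2.07)
v7: (-0.5,5) → rotate → (4.90124,-1.10808) → ×s → (3.55585,-0.80392) → (3.56,-0.80)
v8: (-2.5,3.5) → rotate → (4.11129,1.26383) → ×s → (2.98274,0.91691) → (2.98,0.92)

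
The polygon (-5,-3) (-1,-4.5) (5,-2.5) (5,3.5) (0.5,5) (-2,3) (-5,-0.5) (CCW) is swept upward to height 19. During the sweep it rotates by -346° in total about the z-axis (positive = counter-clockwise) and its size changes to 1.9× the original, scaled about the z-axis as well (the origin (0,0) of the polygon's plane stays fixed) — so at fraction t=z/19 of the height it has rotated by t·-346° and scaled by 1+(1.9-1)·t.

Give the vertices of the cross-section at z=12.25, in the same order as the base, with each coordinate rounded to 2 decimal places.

Cross-section at z=12.25: (9.01,-1.93) (6.01,4.11) (-3.07,8.28) (-9.55,1.36) (-5.97,-5.23) (-0.93,-5.62) (6.31,-4.82)

t = z/height = 12.25/19 = 0.644737
s = 1 + (scale-1)·z/height = 1 + (1.9-1)·12.25/19 = 1.580263
θ = twist·z/height = -346°·12.25/19 = -223.0789° = -3.893462 rad
cos θ = -0.730413, sin θ = 0.683005 (intermediates below are computed at full precision and shown rounded to 5 d.p.)
v1: (-5,-3) → rotate → (5.70108,-1.22379) → ×s → (9.00921,-1.93391) → (9.01,-1.93)
v2: (-1,-4.5) → rotate → (3.80394,2.60385) → ×s → (6.01122,4.11478) → (6.01,4.11)
v3: (5,-2.5) → rotate → (-1.94455,5.24106) → ×s → (-3.07291,8.28225) → (-3.07,8.28)
v4: (5,3.5) → rotate → (-6.04259,0.85858) → ×s → (-9.54888,1.35678) → (-9.55,1.36)
v5: (0.5,5) → rotate → (-3.78023,-3.31056) → ×s → (-5.97376,-5.23156) → (-5.97,-5.23)
v6: (-2,3) → rotate → (-0.58819,-3.55725) → ×s → (-0.92949,-5.62139) → (-0.93,-5.62)
v7: (-5,-0.5) → rotate → (3.99357,-3.04982) → ×s → (6.31089,-4.81952) → (6.31,-4.82)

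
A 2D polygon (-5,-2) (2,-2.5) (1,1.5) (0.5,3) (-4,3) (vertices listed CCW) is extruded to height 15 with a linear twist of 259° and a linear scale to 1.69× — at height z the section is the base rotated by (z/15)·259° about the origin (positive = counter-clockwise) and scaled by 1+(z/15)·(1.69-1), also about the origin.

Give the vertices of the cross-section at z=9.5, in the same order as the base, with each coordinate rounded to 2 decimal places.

t = z/height = 9.5/15 = 0.633333
s = 1 + (scale-1)·z/height = 1 + (1.69-1)·9.5/15 = 1.437000
θ = twist·z/height = 259°·9.5/15 = 164.0333° = 2.862922 rad
cos θ = -0.961422, sin θ = 0.275078 (intermediates below are computed at full precision and shown rounded to 5 d.p.)
v1: (-5,-2) → rotate → (5.35727,0.54745) → ×s → (7.69839,0.78669) → (7.70,0.79)
v2: (2,-2.5) → rotate → (-1.23515,2.95371) → ×s → (-1.77491,4.24448) → (-1.77,4.24)
v3: (1,1.5) → rotate → (-1.37404,-1.16705) → ×s → (-1.97449,-1.67706) → (-1.97,-1.68)
v4: (0.5,3) → rotate → (-1.30595,-2.74673) → ×s → (-1.87664,-3.94705) → (-1.88,-3.95)
v5: (-4,3) → rotate → (3.02045,-3.98458) → ×s → (4.34039,-5.72584) → (4.34,-5.73)

Cross-section at z=9.5: (7.70,0.79) (-1.77,4.24) (-1.97,-1.68) (-1.88,-3.95) (4.34,-5.73)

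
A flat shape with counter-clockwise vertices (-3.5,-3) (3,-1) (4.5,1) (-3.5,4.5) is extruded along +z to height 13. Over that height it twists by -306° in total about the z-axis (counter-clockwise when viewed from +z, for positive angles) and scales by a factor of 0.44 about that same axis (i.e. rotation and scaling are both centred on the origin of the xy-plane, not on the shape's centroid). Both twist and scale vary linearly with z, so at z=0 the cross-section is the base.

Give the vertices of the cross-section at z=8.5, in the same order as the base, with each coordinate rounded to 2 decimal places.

t = z/height = 8.5/13 = 0.653846
s = 1 + (scale-1)·z/height = 1 + (0.44-1)·8.5/13 = 0.633846
θ = twist·z/height = -306°·8.5/13 = -200.0769° = -3.492001 rad
cos θ = -0.939233, sin θ = 0.343281 (intermediates below are computed at full precision and shown rounded to 5 d.p.)
v1: (-3.5,-3) → rotate → (4.31716,1.61621) → ×s → (2.73641,1.02443) → (2.74,1.02)
v2: (3,-1) → rotate → (-2.47442,1.96908) → ×s → (-1.56840,1.24809) → (-1.57,1.25)
v3: (4.5,1) → rotate → (-4.56983,0.60553) → ×s → (-2.89657,0.38382) → (-2.90,0.38)
v4: (-3.5,4.5) → rotate → (1.74255,-5.42803) → ×s → (1.10451,-3.44054) → (1.10,-3.44)

Cross-section at z=8.5: (2.74,1.02) (-1.57,1.25) (-2.90,0.38) (1.10,-3.44)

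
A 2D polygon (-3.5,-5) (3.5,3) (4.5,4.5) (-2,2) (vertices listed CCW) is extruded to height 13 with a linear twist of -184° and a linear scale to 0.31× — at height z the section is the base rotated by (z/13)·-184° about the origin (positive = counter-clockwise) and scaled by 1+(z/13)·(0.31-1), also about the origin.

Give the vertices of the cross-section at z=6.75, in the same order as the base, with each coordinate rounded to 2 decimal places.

Cross-section at z=6.75: (-2.98,2.55) (1.70,-2.42) (2.60,-3.15) (1.40,1.15)

t = z/height = 6.75/13 = 0.519231
s = 1 + (scale-1)·z/height = 1 + (0.31-1)·6.75/13 = 0.641731
θ = twist·z/height = -184°·6.75/13 = -95.5385° = -1.667461 rad
cos θ = -0.096514, sin θ = -0.995332 (intermediates below are computed at full precision and shown rounded to 5 d.p.)
v1: (-3.5,-5) → rotate → (-4.63886,3.96623) → ×s → (-2.97690,2.54525) → (-2.98,2.55)
v2: (3.5,3) → rotate → (2.64820,-3.77320) → ×s → (1.69943,-2.42138) → (1.70,-2.42)
v3: (4.5,4.5) → rotate → (4.04468,-4.91331) → ×s → (2.59560,-3.15302) → (2.60,-3.15)
v4: (-2,2) → rotate → (2.18369,1.79764) → ×s → (1.40134,1.15360) → (1.40,1.15)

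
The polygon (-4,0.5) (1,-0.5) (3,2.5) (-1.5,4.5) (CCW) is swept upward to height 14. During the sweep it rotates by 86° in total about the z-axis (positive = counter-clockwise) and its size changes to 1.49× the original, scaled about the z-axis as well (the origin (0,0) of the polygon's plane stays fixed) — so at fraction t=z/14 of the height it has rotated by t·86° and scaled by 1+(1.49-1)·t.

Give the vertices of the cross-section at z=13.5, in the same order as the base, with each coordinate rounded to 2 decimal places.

t = z/height = 13.5/14 = 0.964286
s = 1 + (scale-1)·z/height = 1 + (1.49-1)·13.5/14 = 1.472500
θ = twist·z/height = 86°·13.5/14 = 82.9286° = 1.447377 rad
cos θ = 0.123107, sin θ = 0.992393 (intermediates below are computed at full precision and shown rounded to 5 d.p.)
v1: (-4,0.5) → rotate → (-0.98862,-3.90802) → ×s → (-1.45575,-5.75456) → (-1.46,-5.75)
v2: (1,-0.5) → rotate → (0.61930,0.93084) → ×s → (0.91192,1.37066) → (0.91,1.37)
v3: (3,2.5) → rotate → (-2.11166,3.28495) → ×s → (-3.10942,4.83708) → (-3.11,4.84)
v4: (-1.5,4.5) → rotate → (-4.65043,-0.93461) → ×s → (-6.84776,-1.37621) → (-6.85,-1.38)

Cross-section at z=13.5: (-1.46,-5.75) (0.91,1.37) (-3.11,4.84) (-6.85,-1.38)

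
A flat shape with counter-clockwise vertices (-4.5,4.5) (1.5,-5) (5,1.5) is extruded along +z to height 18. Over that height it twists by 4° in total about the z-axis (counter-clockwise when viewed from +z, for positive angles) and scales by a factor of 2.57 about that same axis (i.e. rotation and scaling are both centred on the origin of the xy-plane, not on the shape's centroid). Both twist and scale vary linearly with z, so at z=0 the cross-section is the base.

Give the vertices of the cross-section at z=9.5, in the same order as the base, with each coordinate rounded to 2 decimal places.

t = z/height = 9.5/18 = 0.527778
s = 1 + (scale-1)·z/height = 1 + (2.57-1)·9.5/18 = 1.828611
θ = twist·z/height = 4°·9.5/18 = 2.1111° = 0.036846 rad
cos θ = 0.999321, sin θ = 0.036838 (intermediates below are computed at full precision and shown rounded to 5 d.p.)
v1: (-4.5,4.5) → rotate → (-4.66271,4.33118) → ×s → (-8.52629,7.92004) → (-8.53,7.92)
v2: (1.5,-5) → rotate → (1.68317,-4.94135) → ×s → (3.07786,-9.03581) → (3.08,-9.04)
v3: (5,1.5) → rotate → (4.94135,1.68317) → ×s → (9.03581,3.07786) → (9.04,3.08)

Cross-section at z=9.5: (-8.53,7.92) (3.08,-9.04) (9.04,3.08)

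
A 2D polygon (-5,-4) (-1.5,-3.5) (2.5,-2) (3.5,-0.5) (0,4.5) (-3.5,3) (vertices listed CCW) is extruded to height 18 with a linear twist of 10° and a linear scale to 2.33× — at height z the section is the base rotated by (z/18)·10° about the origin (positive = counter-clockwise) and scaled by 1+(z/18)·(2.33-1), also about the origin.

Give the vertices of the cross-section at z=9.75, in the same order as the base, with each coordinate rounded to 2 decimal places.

t = z/height = 9.75/18 = 0.541667
s = 1 + (scale-1)·z/height = 1 + (2.33-1)·9.75/18 = 1.720417
θ = twist·z/height = 10°·9.75/18 = 5.4167° = 0.094539 rad
cos θ = 0.995535, sin θ = 0.094398 (intermediates below are computed at full precision and shown rounded to 5 d.p.)
v1: (-5,-4) → rotate → (-4.60008,-4.45413) → ×s → (-7.91406,-7.66296) → (-7.91,-7.66)
v2: (-1.5,-3.5) → rotate → (-1.16291,-3.62597) → ×s → (-2.00069,-6.23818) → (-2.00,-6.24)
v3: (2.5,-2) → rotate → (2.67763,-1.75507) → ×s → (4.60664,-3.01946) → (4.61,-3.02)
v4: (3.5,-0.5) → rotate → (3.53157,-0.16737) → ×s → (6.07577,-0.28795) → (6.08,-0.29)
v5: (0,4.5) → rotate → (-0.42479,4.47991) → ×s → (-0.73082,7.70730) → (-0.73,7.71)
v6: (-3.5,3) → rotate → (-3.76756,2.65621) → ×s → (-6.48178,4.56979) → (-6.48,4.57)

Cross-section at z=9.75: (-7.91,-7.66) (-2.00,-6.24) (4.61,-3.02) (6.08,-0.29) (-0.73,7.71) (-6.48,4.57)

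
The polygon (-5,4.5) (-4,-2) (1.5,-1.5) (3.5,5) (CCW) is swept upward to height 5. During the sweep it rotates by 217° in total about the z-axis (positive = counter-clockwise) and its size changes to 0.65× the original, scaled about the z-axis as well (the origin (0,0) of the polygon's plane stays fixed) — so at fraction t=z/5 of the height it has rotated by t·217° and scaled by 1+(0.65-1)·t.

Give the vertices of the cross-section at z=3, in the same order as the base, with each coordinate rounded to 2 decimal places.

t = z/height = 3/5 = 0.6
s = 1 + (scale-1)·z/height = 1 + (0.65-1)·3/5 = 0.790000
θ = twist·z/height = 217°·3/5 = 130.2000° = 2.272419 rad
cos θ = -0.645458, sin θ = 0.763796 (intermediates below are computed at full precision and shown rounded to 5 d.p.)
v1: (-5,4.5) → rotate → (-0.20979,-6.72354) → ×s → (-0.16574,-5.31160) → (-0.17,-5.31)
v2: (-4,-2) → rotate → (4.10942,-1.76427) → ×s → (3.24644,-1.39377) → (3.25,-1.39)
v3: (1.5,-1.5) → rotate → (0.17751,2.11388) → ×s → (0.14023,1.66997) → (0.14,1.67)
v4: (3.5,5) → rotate → (-6.07808,-0.55400) → ×s → (-4.80168,-0.43766) → (-4.80,-0.44)

Cross-section at z=3: (-0.17,-5.31) (3.25,-1.39) (0.14,1.67) (-4.80,-0.44)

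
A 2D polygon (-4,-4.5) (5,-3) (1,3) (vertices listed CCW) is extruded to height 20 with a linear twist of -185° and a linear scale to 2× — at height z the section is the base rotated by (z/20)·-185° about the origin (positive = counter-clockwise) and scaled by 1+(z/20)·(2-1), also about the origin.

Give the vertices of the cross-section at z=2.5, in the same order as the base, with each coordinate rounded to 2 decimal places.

t = z/height = 2.5/20 = 0.125
s = 1 + (scale-1)·z/height = 1 + (2-1)·2.5/20 = 1.125000
θ = twist·z/height = -185°·2.5/20 = -23.1250° = -0.403607 rad
cos θ = 0.919650, sin θ = -0.392738 (intermediates below are computed at full precision and shown rounded to 5 d.p.)
v1: (-4,-4.5) → rotate → (-5.44592,-2.56747) → ×s → (-6.12666,-2.88841) → (-6.13,-2.89)
v2: (5,-3) → rotate → (3.42004,-4.72264) → ×s → (3.84754,-5.31297) → (3.85,-5.31)
v3: (1,3) → rotate → (2.09787,2.36621) → ×s → (2.36010,2.66199) → (2.36,2.66)

Cross-section at z=2.5: (-6.13,-2.89) (3.85,-5.31) (2.36,2.66)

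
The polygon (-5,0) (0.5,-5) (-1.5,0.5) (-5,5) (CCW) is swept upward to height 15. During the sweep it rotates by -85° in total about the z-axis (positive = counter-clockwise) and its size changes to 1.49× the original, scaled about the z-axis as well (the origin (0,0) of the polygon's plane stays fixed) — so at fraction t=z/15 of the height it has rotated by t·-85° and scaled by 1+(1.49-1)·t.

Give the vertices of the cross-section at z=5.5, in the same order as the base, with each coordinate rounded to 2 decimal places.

Cross-section at z=5.5: (-5.05,3.05) (-2.55,-5.35) (-1.21,1.42) (-1.99,8.10)

t = z/height = 5.5/15 = 0.366667
s = 1 + (scale-1)·z/height = 1 + (1.49-1)·5.5/15 = 1.179667
θ = twist·z/height = -85°·5.5/15 = -31.1667° = -0.543961 rad
cos θ = 0.855665, sin θ = -0.517529 (intermediates below are computed at full precision and shown rounded to 5 d.p.)
v1: (-5,0) → rotate → (-4.27833,2.58765) → ×s → (-5.04700,3.05256) → (-5.05,3.05)
v2: (0.5,-5) → rotate → (-2.15981,-4.53709) → ×s → (-2.54786,-5.35226) → (-2.55,-5.35)
v3: (-1.5,0.5) → rotate → (-1.02473,1.20413) → ×s → (-1.20884,1.42047) → (-1.21,1.42)
v4: (-5,5) → rotate → (-1.69068,6.86597) → ×s → (-1.99444,8.09956) → (-1.99,8.10)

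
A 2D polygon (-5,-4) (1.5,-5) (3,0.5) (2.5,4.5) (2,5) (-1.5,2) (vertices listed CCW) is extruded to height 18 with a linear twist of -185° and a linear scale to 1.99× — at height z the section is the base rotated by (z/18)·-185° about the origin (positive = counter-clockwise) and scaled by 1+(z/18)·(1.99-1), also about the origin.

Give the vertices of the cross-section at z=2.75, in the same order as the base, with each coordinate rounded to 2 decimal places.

t = z/height = 2.75/18 = 0.152778
s = 1 + (scale-1)·z/height = 1 + (1.99-1)·2.75/18 = 1.151250
θ = twist·z/height = -185°·2.75/18 = -28.2639° = -0.493298 rad
cos θ = 0.880776, sin θ = -0.473533 (intermediates below are computed at full precision and shown rounded to 5 d.p.)
v1: (-5,-4) → rotate → (-6.29801,-1.15544) → ×s → (-7.25059,-1.33020) → (-7.25,-1.33)
v2: (1.5,-5) → rotate → (-1.04650,-5.11418) → ×s → (-1.20479,-5.88770) → (-1.20,-5.89)
v3: (3,0.5) → rotate → (2.87909,-0.98021) → ×s → (3.31456,-1.12847) → (3.31,-1.13)
v4: (2.5,4.5) → rotate → (4.33284,2.77966) → ×s → (4.98818,3.20008) → (4.99,3.20)
v5: (2,5) → rotate → (4.12922,3.45681) → ×s → (4.75376,3.97966) → (4.75,3.98)
v6: (-1.5,2) → rotate → (-0.37410,2.47185) → ×s → (-0.43068,2.84572) → (-0.43,2.85)

Cross-section at z=2.75: (-7.25,-1.33) (-1.20,-5.89) (3.31,-1.13) (4.99,3.20) (4.75,3.98) (-0.43,2.85)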